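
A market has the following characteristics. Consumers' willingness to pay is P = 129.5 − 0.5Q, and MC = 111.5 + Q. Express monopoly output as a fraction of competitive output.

Monopoly sets MR = MC: 129.5 − Q = 111.5 + Q ⇒ Q = 9, P = 129.5 − 0.5·9 = 125.
Under competition P = MC: 129.5 − 0.5Q = 111.5 + Q ⇒ Q = 12, P = 123.5.
Ratio Q_m/Q_c = 9/12 = 0.75.

Q_m/Q_c = 0.75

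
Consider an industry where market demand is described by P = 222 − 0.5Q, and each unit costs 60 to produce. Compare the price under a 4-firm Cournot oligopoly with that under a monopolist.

With 4 symmetric Cournot firms, each firm's FOC gives 222 − 2.5q = 60, so q = 64.8, Q = 4·64.8 = 259.2, and P = 92.4.
Monopoly sets MR = MC: 222 − Q = 60 ⇒ Q = 162, P = 222 − 0.5·162 = 141.

Cournot: P = 92.4; Monopoly: P = 141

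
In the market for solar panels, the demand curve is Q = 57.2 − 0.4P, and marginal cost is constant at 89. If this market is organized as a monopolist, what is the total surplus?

Inverting demand: P = 143 − 2.5Q.
The monopolist equates marginal revenue to marginal cost: 143 − 5Q = 89, so Q = 10.8. From demand, P = 116.
CS = ½·(143 − 116)·10.8 = 145.8; PS = (116 − 89)·10.8 = 291.6; TS = 437.4.

TS = 437.4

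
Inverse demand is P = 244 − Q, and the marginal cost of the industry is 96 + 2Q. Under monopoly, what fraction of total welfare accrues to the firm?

PS/TS = 0.8

Monopoly sets MR = MC: 244 − 2Q = 96 + 2Q ⇒ Q = 37, P = 244 − 37 = 207.
CS = ½·(244 − 207)·37 = 684.5.
PS = P·Q − VC(Q) = 207·37 − (96·37 + ½·2·37²) = 2738.
Share captured = PS/TS = 2738/3422.5 = 0.8.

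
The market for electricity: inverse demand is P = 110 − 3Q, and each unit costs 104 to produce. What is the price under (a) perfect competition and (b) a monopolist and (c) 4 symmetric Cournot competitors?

Under competition P = MC = 104, so Q = (110 − 104)/3 = 2.
A monopolist chooses Q where MR = MC. MR = 110 − 6Q; setting this equal to 104 gives Q = 1 and P = 107.
In a 4-firm Cournot equilibrium, symmetry and the first-order condition give q = (110 − 104)/(15) = 0.4. So Q = 1.6 and P = 105.2.

Competition: P = 104; Monopoly: P = 107; Cournot: P = 105.2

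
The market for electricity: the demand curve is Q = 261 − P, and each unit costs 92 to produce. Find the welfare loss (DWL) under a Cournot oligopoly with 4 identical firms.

Inverting demand: P = 261 − Q.
Under competition P = MC = 92, so Q = (261 − 92)/1 = 169.
With 4 symmetric Cournot firms, each firm's FOC gives 261 − 5q = 92, so q = 33.8, Q = 4·33.8 = 135.2, and P = 125.8.
DWL is the triangle between Q = 135.2 and Q = 169: ½·(169 − 135.2)·(125.8 − 92) = 571.22.

DWL = 571.22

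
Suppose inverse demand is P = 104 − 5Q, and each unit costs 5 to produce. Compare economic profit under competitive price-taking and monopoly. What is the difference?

π rises by 490.05

Competitive firms price at marginal cost: P = 5, giving Q = 19.8.
Profit = (5 − 5)·19.8 = 0.
Monopoly sets MR = MC: 104 − 10Q = 5 ⇒ Q = 9.9, P = 104 − 5·9.9 = 54.5.
Profit = (54.5 − 5)·9.9 = 490.05.
Change in economic profit: 490.05 − 0 = 490.05.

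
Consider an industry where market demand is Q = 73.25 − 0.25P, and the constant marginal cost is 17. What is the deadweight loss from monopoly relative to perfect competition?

DWL = 2380.5

Inverting demand: P = 293 − 4Q.
Perfect competition: P = MC = 17, so 293 − 4Q = 17 and Q = 69.
Monopoly sets MR = MC: 293 − 8Q = 17 ⇒ Q = 34.5, P = 293 − 4·34.5 = 155.
DWL is the triangle between Q = 34.5 and Q = 69: ½·(69 − 34.5)·(155 − 17) = 2380.5.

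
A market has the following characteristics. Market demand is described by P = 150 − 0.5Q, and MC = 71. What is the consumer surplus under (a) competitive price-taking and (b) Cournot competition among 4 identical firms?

Perfect competition: P = MC = 71, so 150 − 0.5Q = 71 and Q = 158.
CS = ½·(150 − 71)·158 = 6241.
With 4 symmetric Cournot firms, each firm's FOC gives 150 − 2.5q = 71, so q = 31.6, Q = 4·31.6 = 126.4, and P = 86.8.
CS = ½·(150 − 86.8)·126.4 = 3994.24.

Competition: CS = 6241; Cournot: CS = 3994.24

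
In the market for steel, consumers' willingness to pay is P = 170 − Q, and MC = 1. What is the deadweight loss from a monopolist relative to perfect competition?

DWL = 3570.125

Perfect competition: P = MC = 1, so 170 − Q = 1 and Q = 169.
A monopolist chooses Q where MR = MC. MR = 170 − 2Q; setting this equal to 1 gives Q = 84.5 and P = 85.5.
DWL is the triangle between Q = 84.5 and Q = 169: ½·(169 − 84.5)·(85.5 − 1) = 3570.125.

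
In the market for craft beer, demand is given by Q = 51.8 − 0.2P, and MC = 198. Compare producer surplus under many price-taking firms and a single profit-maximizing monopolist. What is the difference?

PS rises by 186.05

Inverting demand: P = 259 − 5Q.
Competitive firms price at marginal cost: P = 198, giving Q = 12.2.
PS = (198 − 198)·12.2 = 0.
Monopoly sets MR = MC: 259 − 10Q = 198 ⇒ Q = 6.1, P = 259 − 5·6.1 = 228.5.
PS = (228.5 − 198)·6.1 = 186.05.
Change in producer surplus: 186.05 − 0 = 186.05.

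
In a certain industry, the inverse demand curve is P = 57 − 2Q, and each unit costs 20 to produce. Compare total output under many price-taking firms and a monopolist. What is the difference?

Under competition P = MC = 20, so Q = (57 − 20)/2 = 18.5.
The monopolist equates marginal revenue to marginal cost: 57 − 4Q = 20, so Q = 9.25. From demand, P = 38.5.
Change in total output: 9.25 − 18.5 = −9.25.

Total output falls by 9.25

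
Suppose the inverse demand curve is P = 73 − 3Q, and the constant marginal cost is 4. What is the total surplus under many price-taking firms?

Competitive firms price at marginal cost: P = 4, giving Q = 23.
CS = ½·(73 − 4)·23 = 793.5; PS = (4 − 4)·23 = 0; TS = 793.5.

TS = 793.5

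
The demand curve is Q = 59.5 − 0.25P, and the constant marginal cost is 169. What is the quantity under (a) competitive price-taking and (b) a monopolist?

Inverting demand: P = 238 − 4Q.
Perfect competition: P = MC = 169, so 238 − 4Q = 169 and Q = 17.25.
A monopolist chooses Q where MR = MC. MR = 238 − 8Q; setting this equal to 169 gives Q = 8.625 and P = 203.5.

Competition: Q = 17.25; Monopoly: Q = 8.625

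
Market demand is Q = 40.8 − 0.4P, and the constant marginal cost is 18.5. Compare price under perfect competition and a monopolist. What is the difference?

Inverting demand: P = 102 − 2.5Q.
Competitive firms price at marginal cost: P = 18.5, giving Q = 33.4.
Monopoly sets MR = MC: 102 − 5Q = 18.5 ⇒ Q = 16.7, P = 102 − 2.5·16.7 = 60.25.
Change in price: 60.25 − 18.5 = 41.75.

Price rises by 41.75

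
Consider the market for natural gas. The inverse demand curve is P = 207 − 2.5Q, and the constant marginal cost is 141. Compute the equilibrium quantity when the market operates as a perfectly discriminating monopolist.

Q = 26.4

With perfect price discrimination, output is the efficient level Q = 26.4 (where demand meets MC), but every buyer pays their willingness to pay: CS = 0 and PS = total surplus.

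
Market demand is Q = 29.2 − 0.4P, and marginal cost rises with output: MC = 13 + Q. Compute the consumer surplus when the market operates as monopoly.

Inverting demand: P = 73 − 2.5Q.
Monopoly sets MR = MC: 73 − 5Q = 13 + Q ⇒ Q = 10, P = 73 − 2.5·10 = 48.
CS = ½·(73 − 48)·10 = 125.

CS = 125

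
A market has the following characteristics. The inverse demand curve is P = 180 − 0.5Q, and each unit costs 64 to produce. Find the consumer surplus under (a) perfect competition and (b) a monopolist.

Under competition P = MC = 64, so Q = (180 − 64)/0.5 = 232.
CS = ½·(180 − 64)·232 = 13456.
The monopolist equates marginal revenue to marginal cost: 180 − Q = 64, so Q = 116. From demand, P = 122.
CS = ½·(180 − 122)·116 = 3364.

Competition: CS = 13456; Monopoly: CS = 3364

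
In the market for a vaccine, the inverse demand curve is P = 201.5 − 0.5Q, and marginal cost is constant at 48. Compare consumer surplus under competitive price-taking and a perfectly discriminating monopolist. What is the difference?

Consumer surplus falls by 23562.25

Perfect competition: P = MC = 48, so 201.5 − 0.5Q = 48 and Q = 307.
CS = ½·(201.5 − 48)·307 = 23562.25.
A perfectly discriminating monopolist sells every unit with P(Q) ≥ MC(Q), so output equals the competitive quantity Q = 307. Each buyer pays their reservation price, so CS = 0 and the firm captures all surplus.
CS = 0.
Change in consumer surplus: 0 − 23562.25 = −23562.25.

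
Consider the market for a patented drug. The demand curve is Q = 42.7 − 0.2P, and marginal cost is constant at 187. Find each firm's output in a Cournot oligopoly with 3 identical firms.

q_i = 1.325

Inverting demand: P = 213.5 − 5Q.
With 3 symmetric Cournot firms, each firm's FOC gives 213.5 − 20q = 187, so q = 1.325, Q = 3·1.325 = 3.975, and P = 193.625.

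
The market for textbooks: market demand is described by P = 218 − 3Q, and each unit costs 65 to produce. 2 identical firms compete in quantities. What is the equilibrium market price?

With 2 symmetric Cournot firms, each firm's FOC gives 218 − 9q = 65, so q = 17, Q = 2·17 = 34, and P = 116.

P = 116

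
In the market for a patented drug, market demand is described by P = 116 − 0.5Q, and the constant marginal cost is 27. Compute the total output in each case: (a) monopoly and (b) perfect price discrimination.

A monopolist chooses Q where MR = MC. MR = 116 − Q; setting this equal to 27 gives Q = 89 and P = 71.5.
Under first-degree price discrimination the firm charges each unit its demand price and produces up to where P = MC, i.e. Q = 178. Consumer surplus is zero; producer surplus equals total surplus.

Monopoly: Q = 89; Perfect PD: Q = 178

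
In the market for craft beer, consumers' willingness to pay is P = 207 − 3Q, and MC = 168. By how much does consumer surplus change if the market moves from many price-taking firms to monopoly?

Competitive firms price at marginal cost: P = 168, giving Q = 13.
CS = ½·(207 − 168)·13 = 253.5.
Monopoly sets MR = MC: 207 − 6Q = 168 ⇒ Q = 6.5, P = 207 − 3·6.5 = 187.5.
CS = ½·(207 − 187.5)·6.5 = 63.375.
Change in consumer surplus: 63.375 − 253.5 = −190.125.

Consumer surplus falls by 190.125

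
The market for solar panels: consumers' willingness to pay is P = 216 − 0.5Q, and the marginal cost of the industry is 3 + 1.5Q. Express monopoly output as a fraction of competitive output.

Monopoly sets MR = MC: 216 − Q = 3 + 1.5Q ⇒ Q = 85.2, P = 216 − 0.5·85.2 = 173.4.
Competitive equilibrium sets price equal to marginal cost: 216 − 0.5Q = 3 + 1.5Q, so Q = 106.5 and P = 162.75.
Ratio Q_m/Q_c = 85.2/106.5 = 0.8.

Q_m/Q_c = 0.8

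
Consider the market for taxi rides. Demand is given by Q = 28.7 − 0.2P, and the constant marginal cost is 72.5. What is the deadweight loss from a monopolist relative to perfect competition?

DWL = 126.025

Inverting demand: P = 143.5 − 5Q.
Perfect competition: P = MC = 72.5, so 143.5 − 5Q = 72.5 and Q = 14.2.
Monopoly sets MR = MC: 143.5 − 10Q = 72.5 ⇒ Q = 7.1, P = 143.5 − 5·7.1 = 108.
DWL is the triangle between Q = 7.1 and Q = 14.2: ½·(14.2 − 7.1)·(108 − 72.5) = 126.025.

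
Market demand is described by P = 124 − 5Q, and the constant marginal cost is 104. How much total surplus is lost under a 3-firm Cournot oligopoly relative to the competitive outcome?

DWL = 2.5

Competitive firms price at marginal cost: P = 104, giving Q = 4.
With 3 symmetric Cournot firms, each firm's FOC gives 124 − 20q = 104, so q = 1, Q = 3·1 = 3, and P = 109.
DWL is the triangle between Q = 3 and Q = 4: ½·(4 − 3)·(109 − 104) = 2.5.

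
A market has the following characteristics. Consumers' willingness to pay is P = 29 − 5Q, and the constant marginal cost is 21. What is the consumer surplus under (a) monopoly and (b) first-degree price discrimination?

The monopolist equates marginal revenue to marginal cost: 29 − 10Q = 21, so Q = 0.8. From demand, P = 25.
CS = ½·(29 − 25)·0.8 = 1.6.
With perfect price discrimination, output is the efficient level Q = 1.6 (where demand meets MC), but every buyer pays their willingness to pay: CS = 0 and PS = total surplus.
CS = 0.

Monopoly: CS = 1.6; Perfect PD: CS = 0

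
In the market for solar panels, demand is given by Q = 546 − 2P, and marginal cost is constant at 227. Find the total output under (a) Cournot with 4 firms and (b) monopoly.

Inverting demand: P = 273 − 0.5Q.
With 4 symmetric Cournot firms, each firm's FOC gives 273 − 2.5q = 227, so q = 18.4, Q = 4·18.4 = 73.6, and P = 236.2.
A monopolist chooses Q where MR = MC. MR = 273 − Q; setting this equal to 227 gives Q = 46 and P = 250.

Cournot: Q = 73.6; Monopoly: Q = 46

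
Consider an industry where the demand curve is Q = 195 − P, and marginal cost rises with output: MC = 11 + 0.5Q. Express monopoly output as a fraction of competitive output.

Q_m/Q_c = 0.6

Inverting demand: P = 195 − Q.
Monopoly sets MR = MC: 195 − 2Q = 11 + 0.5Q ⇒ Q = 73.6, P = 195 − 73.6 = 121.4.
Competitive equilibrium sets price equal to marginal cost: 195 − Q = 11 + 0.5Q, so Q = 368/3 and P = 217/3.
Ratio Q_m/Q_c = 73.6/(368/3) = 0.6.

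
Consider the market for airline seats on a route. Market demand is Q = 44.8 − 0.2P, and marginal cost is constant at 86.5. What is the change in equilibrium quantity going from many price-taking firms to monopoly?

Inverting demand: P = 224 − 5Q.
Competitive firms price at marginal cost: P = 86.5, giving Q = 27.5.
The monopolist equates marginal revenue to marginal cost: 224 − 10Q = 86.5, so Q = 13.75. From demand, P = 155.25.
Change in equilibrium quantity: 13.75 − 27.5 = −13.75.

Q falls by 13.75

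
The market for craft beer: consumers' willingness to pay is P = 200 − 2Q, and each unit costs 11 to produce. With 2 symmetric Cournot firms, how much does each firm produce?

q_i = 31.5

In a 2-firm Cournot equilibrium, symmetry and the first-order condition give q = (200 − 11)/(6) = 31.5. So Q = 63 and P = 74.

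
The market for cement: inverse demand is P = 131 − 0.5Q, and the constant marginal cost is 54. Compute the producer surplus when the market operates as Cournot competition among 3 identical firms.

In a 3-firm Cournot equilibrium, symmetry and the first-order condition give q = (131 − 54)/(2) = 38.5. So Q = 115.5 and P = 73.25.
PS = (73.25 − 54)·115.5 = 2223.375.

PS = 2223.375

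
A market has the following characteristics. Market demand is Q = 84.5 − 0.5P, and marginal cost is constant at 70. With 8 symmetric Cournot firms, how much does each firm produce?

Inverting demand: P = 169 − 2Q.
Cournot with 8 identical firms: the symmetric best-response condition is 169 − 18q = 70. Each firm produces q = 5.5, total output Q = 44, price P = 81.

q_i = 5.5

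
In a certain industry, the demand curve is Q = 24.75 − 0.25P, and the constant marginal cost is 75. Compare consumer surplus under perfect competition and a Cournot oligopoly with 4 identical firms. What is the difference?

CS falls by 25.92

Inverting demand: P = 99 − 4Q.
Perfect competition: P = MC = 75, so 99 − 4Q = 75 and Q = 6.
CS = ½·(99 − 75)·6 = 72.
Cournot with 4 identical firms: the symmetric best-response condition is 99 − 20q = 75. Each firm produces q = 1.2, total output Q = 4.8, price P = 79.8.
CS = ½·(99 − 79.8)·4.8 = 46.08.
Change in consumer surplus: 46.08 − 72 = −25.92.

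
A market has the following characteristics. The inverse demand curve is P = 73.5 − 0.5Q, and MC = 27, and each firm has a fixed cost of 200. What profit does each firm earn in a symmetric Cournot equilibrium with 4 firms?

π_i = −27.02

Cournot with 4 identical firms: the symmetric best-response condition is 73.5 − 2.5q = 27. Each firm produces q = 18.6, total output Q = 74.4, price P = 36.3.
Each firm's profit = (36.3 − 27)·18.6 − 200 = −27.02.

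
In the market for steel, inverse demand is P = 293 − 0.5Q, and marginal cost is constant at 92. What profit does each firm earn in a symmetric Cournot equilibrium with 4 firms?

π_i = 3232.08

In a 4-firm Cournot equilibrium, symmetry and the first-order condition give q = (293 − 92)/(2.5) = 80.4. So Q = 321.6 and P = 132.2.
Each firm's profit = (132.2 − 92)·80.4 = 3232.08.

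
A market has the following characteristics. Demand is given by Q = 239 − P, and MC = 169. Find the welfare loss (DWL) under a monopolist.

Inverting demand: P = 239 − Q.
Under competition P = MC = 169, so Q = (239 − 169)/1 = 70.
A monopolist chooses Q where MR = MC. MR = 239 − 2Q; setting this equal to 169 gives Q = 35 and P = 204.
DWL is the triangle between Q = 35 and Q = 70: ½·(70 − 35)·(204 − 169) = 612.5.

DWL = 612.5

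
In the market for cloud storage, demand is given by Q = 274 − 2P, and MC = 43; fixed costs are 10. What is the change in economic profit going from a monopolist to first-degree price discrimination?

Inverting demand: P = 137 − 0.5Q.
Monopoly sets MR = MC: 137 − Q = 43 ⇒ Q = 94, P = 137 − 0.5·94 = 90.
Profit = (90 − 43)·94 − 10 = 4408.
With perfect price discrimination, output is the efficient level Q = 188 (where demand meets MC), but every buyer pays their willingness to pay: CS = 0 and PS = total surplus.
PS equals the full surplus area, 8836. Profit = 8836 − 10 = 8826.
Change in economic profit: 8826 − 4408 = 4418.

Economic profit rises by 4418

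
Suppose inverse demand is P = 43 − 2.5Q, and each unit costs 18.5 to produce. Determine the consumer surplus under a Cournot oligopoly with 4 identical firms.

CS = 76.832

With 4 symmetric Cournot firms, each firm's FOC gives 43 − 12.5q = 18.5, so q = 1.96, Q = 4·1.96 = 7.84, and P = 23.4.
CS = ½·(43 − 23.4)·7.84 = 76.832.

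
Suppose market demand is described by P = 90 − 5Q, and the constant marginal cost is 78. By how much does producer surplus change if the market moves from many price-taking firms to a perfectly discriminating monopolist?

Competitive firms price at marginal cost: P = 78, giving Q = 2.4.
PS = (78 − 78)·2.4 = 0.
With perfect price discrimination, output is the efficient level Q = 2.4 (where demand meets MC), but every buyer pays their willingness to pay: CS = 0 and PS = total surplus.
PS = ½·(90 − 78)·2.4 = 14.4.
Change in producer surplus: 14.4 − 0 = 14.4.

Producer surplus rises by 14.4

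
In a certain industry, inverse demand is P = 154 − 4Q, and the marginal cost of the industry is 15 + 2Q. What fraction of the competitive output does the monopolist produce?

Q_m/Q_c = 0.6

The monopolist equates marginal revenue to marginal cost: 154 − 8Q = 15 + 2Q, so Q = 13.9. From demand, P = 98.4.
Competitive equilibrium sets price equal to marginal cost: 154 − 4Q = 15 + 2Q, so Q = 139/6 and P = 184/3.
Ratio Q_m/Q_c = 13.9/(139/6) = 0.6.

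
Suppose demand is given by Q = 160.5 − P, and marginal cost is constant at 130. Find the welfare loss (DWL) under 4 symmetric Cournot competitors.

DWL = 18.605

Inverting demand: P = 160.5 − Q.
Under competition P = MC = 130, so Q = (160.5 − 130)/1 = 30.5.
In a 4-firm Cournot equilibrium, symmetry and the first-order condition give q = (160.5 − 130)/(5) = 6.1. So Q = 24.4 and P = 136.1.
DWL is the triangle between Q = 24.4 and Q = 30.5: ½·(30.5 − 24.4)·(136.1 − 130) = 18.605.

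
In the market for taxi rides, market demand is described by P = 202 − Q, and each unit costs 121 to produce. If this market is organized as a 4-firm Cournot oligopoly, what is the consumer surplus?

CS = 2099.52

With 4 symmetric Cournot firms, each firm's FOC gives 202 − 5q = 121, so q = 16.2, Q = 4·16.2 = 64.8, and P = 137.2.
CS = ½·(202 − 137.2)·64.8 = 2099.52.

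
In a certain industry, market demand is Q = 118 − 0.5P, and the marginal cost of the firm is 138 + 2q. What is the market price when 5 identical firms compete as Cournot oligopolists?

P = 166

Inverting demand: P = 236 − 2Q.
With 5 symmetric Cournot firms, each firm's FOC gives 236 − 12q = 138 + 2q, so q = 7, Q = 5·7 = 35, and P = 166.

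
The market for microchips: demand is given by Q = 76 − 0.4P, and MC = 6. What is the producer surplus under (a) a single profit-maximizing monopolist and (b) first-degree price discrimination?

Monopoly: PS = 3385.6; Perfect PD: PS = 6771.2

Inverting demand: P = 190 − 2.5Q.
The monopolist equates marginal revenue to marginal cost: 190 − 5Q = 6, so Q = 36.8. From demand, P = 98.
PS = (98 − 6)·36.8 = 3385.6.
A perfectly discriminating monopolist sells every unit with P(Q) ≥ MC(Q), so output equals the competitive quantity Q = 73.6. Each buyer pays their reservation price, so CS = 0 and the firm captures all surplus.
PS = ½·(190 − 6)·73.6 = 6771.2.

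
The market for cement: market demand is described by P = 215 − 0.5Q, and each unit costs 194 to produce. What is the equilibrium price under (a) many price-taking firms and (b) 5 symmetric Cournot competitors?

Competition: P = 194; Cournot: P = 197.5

Perfect competition: P = MC = 194, so 215 − 0.5Q = 194 and Q = 42.
Cournot with 5 identical firms: the symmetric best-response condition is 215 − 3q = 194. Each firm produces q = 7, total output Q = 35, price P = 197.5.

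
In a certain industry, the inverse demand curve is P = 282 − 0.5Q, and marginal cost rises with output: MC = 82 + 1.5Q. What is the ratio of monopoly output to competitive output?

A monopolist chooses Q where MR = MC. MR = 282 − Q; setting this equal to 82 + 1.5Q gives Q = 80 and P = 242.
Competitive equilibrium sets price equal to marginal cost: 282 − 0.5Q = 82 + 1.5Q, so Q = 100 and P = 232.
Ratio Q_m/Q_c = 80/100 = 0.8.

Q_m/Q_c = 0.8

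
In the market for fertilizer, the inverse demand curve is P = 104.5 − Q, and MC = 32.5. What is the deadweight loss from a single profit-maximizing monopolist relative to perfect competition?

DWL = 648

Perfect competition: P = MC = 32.5, so 104.5 − Q = 32.5 and Q = 72.
A monopolist chooses Q where MR = MC. MR = 104.5 − 2Q; setting this equal to 32.5 gives Q = 36 and P = 68.5.
DWL is the triangle between Q = 36 and Q = 72: ½·(72 − 36)·(68.5 − 32.5) = 648.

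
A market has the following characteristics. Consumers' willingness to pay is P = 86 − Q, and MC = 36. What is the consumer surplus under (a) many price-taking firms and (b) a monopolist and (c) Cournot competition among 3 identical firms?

Under competition P = MC = 36, so Q = (86 − 36)/1 = 50.
CS = ½·(86 − 36)·50 = 1250.
The monopolist equates marginal revenue to marginal cost: 86 − 2Q = 36, so Q = 25. From demand, P = 61.
CS = ½·(86 − 61)·25 = 312.5.
Cournot with 3 identical firms: the symmetric best-response condition is 86 − 4q = 36. Each firm produces q = 12.5, total output Q = 37.5, price P = 48.5.
CS = ½·(86 − 48.5)·37.5 = 703.125.

Competition: CS = 1250; Monopoly: CS = 312.5; Cournot: CS = 703.125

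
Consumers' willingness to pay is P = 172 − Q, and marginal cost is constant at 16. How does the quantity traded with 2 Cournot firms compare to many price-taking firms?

Cournot with 2 identical firms: the symmetric best-response condition is 172 − 3q = 16. Each firm produces q = 52, total output Q = 104, price P = 68.
Competitive firms price at marginal cost: P = 16, giving Q = 156.

Cournot: Q = 104; Competition: Q = 156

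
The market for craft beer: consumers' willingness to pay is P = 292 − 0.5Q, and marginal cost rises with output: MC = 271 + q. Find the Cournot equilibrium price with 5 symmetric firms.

Cournot with 5 identical firms: the symmetric best-response condition is 292 − 3q = 271 + q. Each firm produces q = 5.25, total output Q = 26.25, price P = 278.875.

P = 278.875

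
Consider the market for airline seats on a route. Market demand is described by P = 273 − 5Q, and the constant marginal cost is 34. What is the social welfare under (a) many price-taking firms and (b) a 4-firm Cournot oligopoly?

Competitive firms price at marginal cost: P = 34, giving Q = 47.8.
CS = ½·(273 − 34)·47.8 = 5712.1; PS = (34 − 34)·47.8 = 0; TS = 5712.1.
Cournot with 4 identical firms: the symmetric best-response condition is 273 − 25q = 34. Each firm produces q = 9.56, total output Q = 38.24, price P = 81.8.
CS = ½·(273 − 81.8)·38.24 = 3655.744; PS = (81.8 − 34)·38.24 = 1827.872; TS = 5483.616.

Competition: TS = 5712.1; Cournot: TS = 5483.616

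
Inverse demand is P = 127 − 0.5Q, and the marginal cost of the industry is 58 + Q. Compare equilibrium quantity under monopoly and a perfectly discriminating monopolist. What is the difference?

The monopolist equates marginal revenue to marginal cost: 127 − Q = 58 + Q, so Q = 34.5. From demand, P = 109.75.
A perfectly discriminating monopolist sells every unit with P(Q) ≥ MC(Q), so output equals the competitive quantity Q = 46. Each buyer pays their reservation price, so CS = 0 and the firm captures all surplus.
Change in equilibrium quantity: 46 − 34.5 = 11.5.

Q rises by 11.5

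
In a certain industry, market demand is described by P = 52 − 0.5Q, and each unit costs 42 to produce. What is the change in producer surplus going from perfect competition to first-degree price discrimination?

PS rises by 100

Under competition P = MC = 42, so Q = (52 − 42)/0.5 = 20.
PS = (42 − 42)·20 = 0.
Under first-degree price discrimination the firm charges each unit its demand price and produces up to where P = MC, i.e. Q = 20. Consumer surplus is zero; producer surplus equals total surplus.
PS = ½·(52 − 42)·20 = 100.
Change in producer surplus: 100 − 0 = 100.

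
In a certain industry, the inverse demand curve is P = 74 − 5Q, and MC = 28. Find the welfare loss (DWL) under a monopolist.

DWL = 52.9

Perfect competition: P = MC = 28, so 74 − 5Q = 28 and Q = 9.2.
A monopolist chooses Q where MR = MC. MR = 74 − 10Q; setting this equal to 28 gives Q = 4.6 and P = 51.
DWL is the triangle between Q = 4.6 and Q = 9.2: ½·(9.2 − 4.6)·(51 − 28) = 52.9.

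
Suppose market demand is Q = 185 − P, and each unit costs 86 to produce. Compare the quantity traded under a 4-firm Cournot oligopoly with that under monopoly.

Inverting demand: P = 185 − Q.
In a 4-firm Cournot equilibrium, symmetry and the first-order condition give q = (185 − 86)/(5) = 19.8. So Q = 79.2 and P = 105.8.
Monopoly sets MR = MC: 185 − 2Q = 86 ⇒ Q = 49.5, P = 185 − 49.5 = 135.5.

Cournot: Q = 79.2; Monopoly: Q = 49.5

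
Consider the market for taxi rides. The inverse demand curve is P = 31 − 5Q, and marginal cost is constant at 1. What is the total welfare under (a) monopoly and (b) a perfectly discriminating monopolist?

A monopolist chooses Q where MR = MC. MR = 31 − 10Q; setting this equal to 1 gives Q = 3 and P = 16.
CS = ½·(31 − 16)·3 = 22.5; PS = (16 − 1)·3 = 45; TS = 67.5.
A perfectly discriminating monopolist sells every unit with P(Q) ≥ MC(Q), so output equals the competitive quantity Q = 6. Each buyer pays their reservation price, so CS = 0 and the firm captures all surplus.
TS = 90 (equal to competitive TS).

Monopoly: TS = 67.5; Perfect PD: TS = 90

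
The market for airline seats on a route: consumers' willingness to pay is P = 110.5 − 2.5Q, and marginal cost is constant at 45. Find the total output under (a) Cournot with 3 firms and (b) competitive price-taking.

In a 3-firm Cournot equilibrium, symmetry and the first-order condition give q = (110.5 − 45)/(10) = 6.55. So Q = 19.65 and P = 61.375.
Competitive firms price at marginal cost: P = 45, giving Q = 26.2.

Cournot: Q = 19.65; Competition: Q = 26.2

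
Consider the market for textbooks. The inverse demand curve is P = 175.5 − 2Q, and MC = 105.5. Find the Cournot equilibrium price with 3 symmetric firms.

Cournot with 3 identical firms: the symmetric best-response condition is 175.5 − 8q = 105.5. Each firm produces q = 8.75, total output Q = 26.25, price P = 123.

P = 123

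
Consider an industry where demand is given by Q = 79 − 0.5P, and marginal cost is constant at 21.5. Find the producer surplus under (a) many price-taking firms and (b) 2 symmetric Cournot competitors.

Inverting demand: P = 158 − 2Q.
Competitive firms price at marginal cost: P = 21.5, giving Q = 68.25.
PS = (21.5 − 21.5)·68.25 = 0.
In a 2-firm Cournot equilibrium, symmetry and the first-order condition give q = (158 − 21.5)/(6) = 22.75. So Q = 45.5 and P = 67.
PS = (67 − 21.5)·45.5 = 2070.25.

Competition: PS = 0; Cournot: PS = 2070.25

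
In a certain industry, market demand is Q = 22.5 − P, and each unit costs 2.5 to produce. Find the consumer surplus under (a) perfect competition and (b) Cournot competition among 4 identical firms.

Inverting demand: P = 22.5 − Q.
Competitive firms price at marginal cost: P = 2.5, giving Q = 20.
CS = ½·(22.5 − 2.5)·20 = 200.
In a 4-firm Cournot equilibrium, symmetry and the first-order condition give q = (22.5 − 2.5)/(5) = 4. So Q = 16 and P = 6.5.
CS = ½·(22.5 − 6.5)·16 = 128.

Competition: CS = 200; Cournot: CS = 128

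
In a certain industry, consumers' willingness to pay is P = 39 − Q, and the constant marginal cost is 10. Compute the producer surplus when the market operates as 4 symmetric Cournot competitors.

PS = 134.56

Cournot with 4 identical firms: the symmetric best-response condition is 39 − 5q = 10. Each firm produces q = 5.8, total output Q = 23.2, price P = 15.8.
PS = (15.8 − 10)·23.2 = 134.56.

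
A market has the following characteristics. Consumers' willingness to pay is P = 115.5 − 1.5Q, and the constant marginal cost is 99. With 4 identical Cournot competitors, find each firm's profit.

π_i = 7.26

Cournot with 4 identical firms: the symmetric best-response condition is 115.5 − 7.5q = 99. Each firm produces q = 2.2, total output Q = 8.8, price P = 102.3.
Each firm's profit = (102.3 − 99)·2.2 = 7.26.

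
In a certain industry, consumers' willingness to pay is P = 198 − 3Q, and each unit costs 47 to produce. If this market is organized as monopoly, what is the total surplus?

Monopoly sets MR = MC: 198 − 6Q = 47 ⇒ Q = 151/6, P = 198 − 3·151/6 = 122.5.
CS = ½·(198 − 122.5)·151/6 = 22801/24; PS = (122.5 − 47)·151/6 = 22801/12; TS = 2850.125.

TS = 2850.125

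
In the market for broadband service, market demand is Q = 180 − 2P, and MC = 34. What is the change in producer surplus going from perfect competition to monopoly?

Inverting demand: P = 90 − 0.5Q.
Competitive firms price at marginal cost: P = 34, giving Q = 112.
PS = (34 − 34)·112 = 0.
The monopolist equates marginal revenue to marginal cost: 90 − Q = 34, so Q = 56. From demand, P = 62.
PS = (62 − 34)·56 = 1568.
Change in producer surplus: 1568 − 0 = 1568.

PS rises by 1568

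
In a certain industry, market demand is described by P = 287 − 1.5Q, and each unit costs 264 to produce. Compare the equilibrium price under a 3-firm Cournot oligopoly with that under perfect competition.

Cournot: P = 269.75; Competition: P = 264

In a 3-firm Cournot equilibrium, symmetry and the first-order condition give q = (287 − 264)/(6) = 23/6. So Q = 11.5 and P = 269.75.
Under competition P = MC = 264, so Q = (287 − 264)/1.5 = 46/3.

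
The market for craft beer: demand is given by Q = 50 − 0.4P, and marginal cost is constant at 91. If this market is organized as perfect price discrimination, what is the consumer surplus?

CS = 0

Inverting demand: P = 125 − 2.5Q.
A perfectly discriminating monopolist sells every unit with P(Q) ≥ MC(Q), so output equals the competitive quantity Q = 13.6. Each buyer pays their reservation price, so CS = 0 and the firm captures all surplus.
CS = 0.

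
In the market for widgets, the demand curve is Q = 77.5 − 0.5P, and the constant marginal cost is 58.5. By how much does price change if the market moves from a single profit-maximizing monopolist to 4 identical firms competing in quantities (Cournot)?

Price falls by 28.95

Inverting demand: P = 155 − 2Q.
A monopolist chooses Q where MR = MC. MR = 155 − 4Q; setting this equal to 58.5 gives Q = 24.125 and P = 106.75.
With 4 symmetric Cournot firms, each firm's FOC gives 155 − 10q = 58.5, so q = 9.65, Q = 4·9.65 = 38.6, and P = 77.8.
Change in price: 77.8 − 106.75 = −28.95.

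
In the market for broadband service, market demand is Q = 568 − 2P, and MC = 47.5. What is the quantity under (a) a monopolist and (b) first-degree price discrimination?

Inverting demand: P = 284 − 0.5Q.
A monopolist chooses Q where MR = MC. MR = 284 − Q; setting this equal to 47.5 gives Q = 236.5 and P = 165.75.
With perfect price discrimination, output is the efficient level Q = 473 (where demand meets MC), but every buyer pays their willingness to pay: CS = 0 and PS = total surplus.

Monopoly: Q = 236.5; Perfect PD: Q = 473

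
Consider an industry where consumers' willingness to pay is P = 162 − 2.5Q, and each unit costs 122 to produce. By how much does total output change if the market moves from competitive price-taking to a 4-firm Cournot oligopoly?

Perfect competition: P = MC = 122, so 162 − 2.5Q = 122 and Q = 16.
In a 4-firm Cournot equilibrium, symmetry and the first-order condition give q = (162 − 122)/(12.5) = 3.2. So Q = 12.8 and P = 130.
Change in total output: 12.8 − 16 = −3.2.

Q falls by 3.2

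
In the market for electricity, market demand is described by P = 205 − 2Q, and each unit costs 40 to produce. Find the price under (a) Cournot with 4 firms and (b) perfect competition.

Cournot: P = 73; Competition: P = 40

With 4 symmetric Cournot firms, each firm's FOC gives 205 − 10q = 40, so q = 16.5, Q = 4·16.5 = 66, and P = 73.
Competitive firms price at marginal cost: P = 40, giving Q = 82.5.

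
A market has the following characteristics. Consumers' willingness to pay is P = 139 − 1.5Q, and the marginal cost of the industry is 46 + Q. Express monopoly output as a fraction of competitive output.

A monopolist chooses Q where MR = MC. MR = 139 − 3Q; setting this equal to 46 + Q gives Q = 23.25 and P = 104.125.
Competitive equilibrium sets price equal to marginal cost: 139 − 1.5Q = 46 + Q, so Q = 37.2 and P = 83.2.
Ratio Q_m/Q_c = 23.25/37.2 = 0.625.

Q_m/Q_c = 0.625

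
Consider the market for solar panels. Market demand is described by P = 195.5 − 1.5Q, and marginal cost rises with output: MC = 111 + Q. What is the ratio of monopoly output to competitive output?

Monopoly sets MR = MC: 195.5 − 3Q = 111 + Q ⇒ Q = 21.125, P = 195.5 − 1.5·21.125 = 2621/16.
Competitive equilibrium sets price equal to marginal cost: 195.5 − 1.5Q = 111 + Q, so Q = 33.8 and P = 144.8.
Ratio Q_m/Q_c = 21.125/33.8 = 0.625.

Q_m/Q_c = 0.625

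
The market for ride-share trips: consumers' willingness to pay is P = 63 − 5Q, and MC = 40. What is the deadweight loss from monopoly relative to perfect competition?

DWL = 13.225

Perfect competition: P = MC = 40, so 63 − 5Q = 40 and Q = 4.6.
Monopoly sets MR = MC: 63 − 10Q = 40 ⇒ Q = 2.3, P = 63 − 5·2.3 = 51.5.
DWL is the triangle between Q = 2.3 and Q = 4.6: ½·(4.6 − 2.3)·(51.5 − 40) = 13.225.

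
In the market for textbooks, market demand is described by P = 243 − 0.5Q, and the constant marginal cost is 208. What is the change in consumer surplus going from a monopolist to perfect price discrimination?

Consumer surplus falls by 306.25

The monopolist equates marginal revenue to marginal cost: 243 − Q = 208, so Q = 35. From demand, P = 225.5.
CS = ½·(243 − 225.5)·35 = 306.25.
With perfect price discrimination, output is the efficient level Q = 70 (where demand meets MC), but every buyer pays their willingness to pay: CS = 0 and PS = total surplus.
CS = 0.
Change in consumer surplus: 0 − 306.25 = −306.25.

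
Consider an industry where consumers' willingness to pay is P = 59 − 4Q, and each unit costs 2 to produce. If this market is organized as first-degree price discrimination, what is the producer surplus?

PS = 406.125

A perfectly discriminating monopolist sells every unit with P(Q) ≥ MC(Q), so output equals the competitive quantity Q = 14.25. Each buyer pays their reservation price, so CS = 0 and the firm captures all surplus.
PS = ½·(59 − 2)·14.25 = 406.125.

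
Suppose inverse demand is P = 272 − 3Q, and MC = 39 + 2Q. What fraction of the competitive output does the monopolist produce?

Q_m/Q_c = 0.625

Monopoly sets MR = MC: 272 − 6Q = 39 + 2Q ⇒ Q = 29.125, P = 272 − 3·29.125 = 184.625.
Competitive equilibrium sets price equal to marginal cost: 272 − 3Q = 39 + 2Q, so Q = 46.6 and P = 132.2.
Ratio Q_m/Q_c = 29.125/46.6 = 0.625.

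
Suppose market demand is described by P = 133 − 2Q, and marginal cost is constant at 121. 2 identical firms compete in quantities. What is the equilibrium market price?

P = 125

Cournot with 2 identical firms: the symmetric best-response condition is 133 − 6q = 121. Each firm produces q = 2, total output Q = 4, price P = 125.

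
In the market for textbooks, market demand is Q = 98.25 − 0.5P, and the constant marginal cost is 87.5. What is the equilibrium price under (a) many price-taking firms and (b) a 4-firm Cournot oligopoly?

Inverting demand: P = 196.5 − 2Q.
Perfect competition: P = MC = 87.5, so 196.5 − 2Q = 87.5 and Q = 54.5.
Cournot with 4 identical firms: the symmetric best-response condition is 196.5 − 10q = 87.5. Each firm produces q = 10.9, total output Q = 43.6, price P = 109.3.

Competition: P = 87.5; Cournot: P = 109.3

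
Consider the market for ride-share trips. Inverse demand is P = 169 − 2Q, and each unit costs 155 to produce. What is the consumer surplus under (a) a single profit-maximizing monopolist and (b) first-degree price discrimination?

Monopoly: CS = 12.25; Perfect PD: CS = 0

Monopoly sets MR = MC: 169 − 4Q = 155 ⇒ Q = 3.5, P = 169 − 2·3.5 = 162.
CS = ½·(169 − 162)·3.5 = 12.25.
A perfectly discriminating monopolist sells every unit with P(Q) ≥ MC(Q), so output equals the competitive quantity Q = 7. Each buyer pays their reservation price, so CS = 0 and the firm captures all surplus.
CS = 0.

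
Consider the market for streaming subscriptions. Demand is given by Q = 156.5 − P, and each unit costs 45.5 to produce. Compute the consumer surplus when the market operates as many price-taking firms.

Inverting demand: P = 156.5 − Q.
Perfect competition: P = MC = 45.5, so 156.5 − Q = 45.5 and Q = 111.
CS = ½·(156.5 − 45.5)·111 = 6160.5.

CS = 6160.5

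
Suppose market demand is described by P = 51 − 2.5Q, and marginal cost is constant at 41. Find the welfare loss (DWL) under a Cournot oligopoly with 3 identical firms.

DWL = 1.25

Competitive firms price at marginal cost: P = 41, giving Q = 4.
With 3 symmetric Cournot firms, each firm's FOC gives 51 − 10q = 41, so q = 1, Q = 3·1 = 3, and P = 43.5.
DWL is the triangle between Q = 3 and Q = 4: ½·(4 − 3)·(43.5 − 41) = 1.25.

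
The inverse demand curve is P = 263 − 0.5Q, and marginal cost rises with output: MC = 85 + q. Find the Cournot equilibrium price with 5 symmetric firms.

P = 151.75

Cournot with 5 identical firms: the symmetric best-response condition is 263 − 3q = 85 + q. Each firm produces q = 44.5, total output Q = 222.5, price P = 151.75.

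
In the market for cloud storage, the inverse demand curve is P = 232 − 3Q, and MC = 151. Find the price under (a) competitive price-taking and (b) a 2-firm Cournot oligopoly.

Under competition P = MC = 151, so Q = (232 − 151)/3 = 27.
Cournot with 2 identical firms: the symmetric best-response condition is 232 − 9q = 151. Each firm produces q = 9, total output Q = 18, price P = 178.

Competition: P = 151; Cournot: P = 178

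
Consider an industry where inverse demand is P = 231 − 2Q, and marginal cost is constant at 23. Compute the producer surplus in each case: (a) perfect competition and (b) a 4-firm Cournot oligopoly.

Under competition P = MC = 23, so Q = (231 − 23)/2 = 104.
PS = (23 − 23)·104 = 0.
With 4 symmetric Cournot firms, each firm's FOC gives 231 − 10q = 23, so q = 20.8, Q = 4·20.8 = 83.2, and P = 64.6.
PS = (64.6 − 23)·83.2 = 3461.12.

Competition: PS = 0; Cournot: PS = 3461.12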